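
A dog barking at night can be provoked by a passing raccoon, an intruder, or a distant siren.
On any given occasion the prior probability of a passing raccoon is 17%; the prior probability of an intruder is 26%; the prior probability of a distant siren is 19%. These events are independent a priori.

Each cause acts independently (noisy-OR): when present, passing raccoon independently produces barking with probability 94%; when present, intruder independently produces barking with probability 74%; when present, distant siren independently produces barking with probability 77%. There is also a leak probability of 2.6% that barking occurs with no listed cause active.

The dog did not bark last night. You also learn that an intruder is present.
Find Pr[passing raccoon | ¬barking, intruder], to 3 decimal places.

Pr[passing raccoon | ¬barking, intruder] ≈ 0.012

Under noisy-OR, P(barking | causes) = 1 − (1−0.026)·∏(1−qᵢ) over the active causes.
By total probability over the 4 (passing raccoon, distant siren) configurations:
  P(¬barking | intruder) = 0.25324*0.83*0.81 + 0.058245*0.83*0.19 + 0.015194*0.17*0.81 + 0.003495*0.17*0.19
        = 0.170253 + 0.009185 + 0.002092 + 0.000113 = 0.181643
Keeping only the passing raccoon-present terms gives 0.002205, so
  P(passing raccoon | ¬barking, intruder) = 0.002205 / 0.181643 ≈ 0.012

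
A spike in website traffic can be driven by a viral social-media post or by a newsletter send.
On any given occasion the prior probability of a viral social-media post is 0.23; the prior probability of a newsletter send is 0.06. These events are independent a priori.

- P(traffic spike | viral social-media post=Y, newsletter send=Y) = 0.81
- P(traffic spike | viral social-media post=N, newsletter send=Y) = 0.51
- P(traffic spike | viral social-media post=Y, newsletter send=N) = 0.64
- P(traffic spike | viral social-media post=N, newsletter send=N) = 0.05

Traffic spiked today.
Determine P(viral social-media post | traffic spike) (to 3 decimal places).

P(traffic spike) = 0.05*0.77*0.94 + 0.51*0.77*0.06 + 0.64*0.23*0.94 + 0.81*0.23*0.06 = 0.036190 + 0.023562 + 0.138368 + 0.011178 = 0.209298
Of this, 0.149546 comes from 0.138368 + 0.011178 (the viral social-media post=true cases).
So P(viral social-media post | traffic spike) = 0.149546/0.209298 ≈ 0.715.

P(viral social-media post | traffic spike) ≈ 0.715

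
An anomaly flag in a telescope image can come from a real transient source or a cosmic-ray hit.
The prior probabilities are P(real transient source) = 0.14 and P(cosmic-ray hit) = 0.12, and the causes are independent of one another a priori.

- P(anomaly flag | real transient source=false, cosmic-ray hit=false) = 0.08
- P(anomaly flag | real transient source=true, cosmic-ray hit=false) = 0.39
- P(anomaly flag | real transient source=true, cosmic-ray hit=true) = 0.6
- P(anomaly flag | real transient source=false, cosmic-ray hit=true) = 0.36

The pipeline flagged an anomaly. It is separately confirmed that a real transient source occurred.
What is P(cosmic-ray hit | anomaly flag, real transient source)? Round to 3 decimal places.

P(cosmic-ray hit | anomaly flag, real transient source) ≈ 0.173

P(anomaly flag | real transient source) = 0.39·0.88 + 0.6·0.12 = 0.343200 + 0.072000 = 0.415200
Restricting to configurations with cosmic-ray hit present: 0.6·0.12 = 0.072000.
Hence the posterior is 0.072000/0.415200 ≈ 0.173.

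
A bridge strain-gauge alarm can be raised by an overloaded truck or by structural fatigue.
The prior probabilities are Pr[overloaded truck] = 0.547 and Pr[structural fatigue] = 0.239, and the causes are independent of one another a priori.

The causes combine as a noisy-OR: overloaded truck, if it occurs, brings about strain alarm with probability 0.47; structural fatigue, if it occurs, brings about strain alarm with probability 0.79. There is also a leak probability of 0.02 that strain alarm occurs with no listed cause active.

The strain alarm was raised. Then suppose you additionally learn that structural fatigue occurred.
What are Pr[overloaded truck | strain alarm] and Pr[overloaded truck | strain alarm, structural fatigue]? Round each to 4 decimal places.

Under noisy-OR, P(strain alarm | causes) = 1 − (1−0.02)·∏(1−qᵢ) over the active causes.
For the numerator, keep only overloaded truck=true terms: 0.200058 + 0.116473 = 0.316531
The normalizing constant is 0.02×0.453×0.761 + 0.7942×0.453×0.239 + 0.4806×0.547×0.761 + 0.890926×0.547×0.239 = 0.409412
Posterior = 0.316531 / 0.409412 ≈ 0.7731

Now condition on the additional information:
For the numerator, keep only overloaded truck=true terms: 0.890926·0.547 = 0.487337
Normalizer over all consistent configurations: 0.7942·0.453 + 0.890926·0.547 = 0.847110
P(overloaded truck | strain alarm, structural fatigue) = 0.487337/0.847110 ≈ 0.5753

Pr[overloaded truck | strain alarm] ≈ 0.7731; Pr[overloaded truck | strain alarm, structural fatigue] ≈ 0.5753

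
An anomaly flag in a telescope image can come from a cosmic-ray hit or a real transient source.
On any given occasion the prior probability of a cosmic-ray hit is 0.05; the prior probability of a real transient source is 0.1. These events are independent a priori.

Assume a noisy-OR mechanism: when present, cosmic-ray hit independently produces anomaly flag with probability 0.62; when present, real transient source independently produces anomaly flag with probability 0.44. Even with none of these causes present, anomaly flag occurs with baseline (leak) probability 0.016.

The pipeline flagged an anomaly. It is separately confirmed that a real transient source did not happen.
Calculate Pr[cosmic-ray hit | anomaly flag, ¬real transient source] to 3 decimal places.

Under noisy-OR, P(anomaly flag | causes) = 1 − (1−0.016)·∏(1−qᵢ) over the active causes.
P(anomaly flag | ¬real transient source) = 0.016·0.95 + 0.62608·0.05 = 0.015200 + 0.031304 = 0.046504
Of this, 0.031304 comes from 0.62608·0.05 (the cosmic-ray hit=true cases).
So P(cosmic-ray hit | anomaly flag, ¬real transient source) = 0.031304/0.046504 ≈ 0.673.

Pr[cosmic-ray hit | anomaly flag, ¬real transient source] ≈ 0.673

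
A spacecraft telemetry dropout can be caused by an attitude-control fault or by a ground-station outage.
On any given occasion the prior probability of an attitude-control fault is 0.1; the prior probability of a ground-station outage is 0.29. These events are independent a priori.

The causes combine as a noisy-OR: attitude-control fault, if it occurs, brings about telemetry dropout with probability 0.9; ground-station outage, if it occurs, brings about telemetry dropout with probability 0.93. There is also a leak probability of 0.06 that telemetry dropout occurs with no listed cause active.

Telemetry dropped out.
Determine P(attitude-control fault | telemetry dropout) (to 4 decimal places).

Under noisy-OR, P(telemetry dropout | causes) = 1 − (1−0.06)·∏(1−qᵢ) over the active causes.
P(telemetry dropout) = 0.06×0.9×0.71 + 0.9342×0.9×0.29 + 0.906×0.1×0.71 + 0.99342×0.1×0.29 = 0.038340 + 0.243826 + 0.064326 + 0.028809 = 0.375301
Of this, 0.093135 comes from 0.064326 + 0.028809 (the attitude-control fault=true cases).
Hence the posterior is 0.093135/0.375301 ≈ 0.2482.

P(attitude-control fault | telemetry dropout) ≈ 0.2482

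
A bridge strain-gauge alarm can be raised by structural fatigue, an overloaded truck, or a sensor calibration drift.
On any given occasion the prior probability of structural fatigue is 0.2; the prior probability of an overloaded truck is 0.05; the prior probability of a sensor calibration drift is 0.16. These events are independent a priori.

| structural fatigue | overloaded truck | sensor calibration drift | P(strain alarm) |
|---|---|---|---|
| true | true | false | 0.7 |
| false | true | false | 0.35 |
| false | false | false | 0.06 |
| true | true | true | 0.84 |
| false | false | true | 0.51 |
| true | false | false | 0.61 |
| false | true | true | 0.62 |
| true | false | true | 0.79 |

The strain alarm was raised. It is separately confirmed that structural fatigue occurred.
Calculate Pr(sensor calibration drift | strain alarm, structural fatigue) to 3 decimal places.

Pr(sensor calibration drift | strain alarm, structural fatigue) ≈ 0.197

For the numerator, keep only sensor calibration drift=true terms: 0.120080 + 0.006720 = 0.126800
The normalizing constant is 0.61*0.95*0.84 + 0.79*0.95*0.16 + 0.7*0.05*0.84 + 0.84*0.05*0.16 = 0.642980
Posterior = 0.126800 / 0.642980 ≈ 0.197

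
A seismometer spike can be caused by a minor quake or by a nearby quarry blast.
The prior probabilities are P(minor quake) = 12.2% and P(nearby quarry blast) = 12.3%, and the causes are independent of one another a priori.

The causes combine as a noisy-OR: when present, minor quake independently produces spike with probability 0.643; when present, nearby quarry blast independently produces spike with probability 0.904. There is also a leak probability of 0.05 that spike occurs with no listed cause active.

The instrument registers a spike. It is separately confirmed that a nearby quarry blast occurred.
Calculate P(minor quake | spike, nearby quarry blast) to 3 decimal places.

P(minor quake | spike, nearby quarry blast) ≈ 0.129

Under noisy-OR, P(spike | causes) = 1 − (1−0.05)·∏(1−qᵢ) over the active causes.
Weight on minor quake=true, given the evidence: 0.967442×0.122 = 0.118028
Denominator P(spike | nearby quarry blast): 0.9088×0.878 + 0.967442×0.122 = 0.915954
Posterior = 0.118028 / 0.915954 ≈ 0.129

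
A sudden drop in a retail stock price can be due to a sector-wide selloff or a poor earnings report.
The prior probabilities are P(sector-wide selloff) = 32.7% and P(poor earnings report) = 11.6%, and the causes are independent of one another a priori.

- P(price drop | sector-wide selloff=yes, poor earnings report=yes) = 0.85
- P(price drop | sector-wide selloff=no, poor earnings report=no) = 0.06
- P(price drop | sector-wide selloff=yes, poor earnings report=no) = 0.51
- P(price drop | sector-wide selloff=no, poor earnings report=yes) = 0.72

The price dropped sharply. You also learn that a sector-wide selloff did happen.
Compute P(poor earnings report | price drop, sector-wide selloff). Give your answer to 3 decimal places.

P(price drop | sector-wide selloff) = 0.51·0.884 + 0.85·0.116 = 0.450840 + 0.098600 = 0.549440
Of this, 0.098600 comes from 0.85·0.116 (the poor earnings report=true cases).
So P(poor earnings report | price drop, sector-wide selloff) = 0.098600/0.549440 ≈ 0.179.

P(poor earnings report | price drop, sector-wide selloff) ≈ 0.179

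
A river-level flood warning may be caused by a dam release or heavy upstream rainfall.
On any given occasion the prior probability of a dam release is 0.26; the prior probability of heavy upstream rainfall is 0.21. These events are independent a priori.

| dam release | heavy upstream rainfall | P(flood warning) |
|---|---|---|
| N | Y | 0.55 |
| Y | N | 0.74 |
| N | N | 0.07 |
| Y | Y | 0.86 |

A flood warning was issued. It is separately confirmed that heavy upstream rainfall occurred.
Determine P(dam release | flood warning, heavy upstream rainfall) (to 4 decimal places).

P(dam release | flood warning, heavy upstream rainfall) ≈ 0.3546

Numerator (weight on configurations with dam release): 0.86·0.26 = 0.223600
The normalizing constant is 0.55·0.74 + 0.86·0.26 = 0.630600
Posterior = 0.223600 / 0.630600 ≈ 0.3546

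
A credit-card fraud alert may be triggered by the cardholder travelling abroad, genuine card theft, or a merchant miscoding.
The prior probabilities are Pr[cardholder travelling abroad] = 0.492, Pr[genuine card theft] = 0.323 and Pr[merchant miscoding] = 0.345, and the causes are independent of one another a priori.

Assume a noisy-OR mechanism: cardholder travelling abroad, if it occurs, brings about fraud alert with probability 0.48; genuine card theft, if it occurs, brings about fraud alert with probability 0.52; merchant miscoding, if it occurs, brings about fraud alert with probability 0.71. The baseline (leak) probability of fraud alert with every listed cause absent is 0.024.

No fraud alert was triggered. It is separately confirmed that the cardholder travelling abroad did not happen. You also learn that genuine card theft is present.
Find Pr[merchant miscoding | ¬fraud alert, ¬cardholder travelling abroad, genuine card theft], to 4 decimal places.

Pr[merchant miscoding | ¬fraud alert, ¬cardholder travelling abroad, genuine card theft] ≈ 0.1325

Under noisy-OR, P(fraud alert | causes) = 1 − (1−0.024)·∏(1−qᵢ) over the active causes.
Sum P(¬fraud alert|·) weighted by the priors over both values of merchant miscoding:
  P(¬fraud alert | ¬cardholder travelling abroad, genuine card theft) = 0.46848·0.655 + 0.135859·0.345
        = 0.306854 + 0.046871 = 0.353725
Configurations with merchant miscoding contribute 0.046871, so
  P(merchant miscoding | ¬fraud alert, ¬cardholder travelling abroad, genuine card theft) = 0.046871 / 0.353725 ≈ 0.1325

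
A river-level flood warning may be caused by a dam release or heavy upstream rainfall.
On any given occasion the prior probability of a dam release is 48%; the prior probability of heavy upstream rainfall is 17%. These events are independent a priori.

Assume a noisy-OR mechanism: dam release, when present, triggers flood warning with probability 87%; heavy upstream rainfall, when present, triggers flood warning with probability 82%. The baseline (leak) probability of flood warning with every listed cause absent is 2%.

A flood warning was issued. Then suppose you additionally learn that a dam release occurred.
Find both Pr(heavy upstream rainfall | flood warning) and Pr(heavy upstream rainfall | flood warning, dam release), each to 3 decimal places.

Under noisy-OR, P(flood warning | causes) = 1 − (1−0.02)·∏(1−qᵢ) over the active causes.
Enumerate the 4 (dam release, heavy upstream rainfall) configurations and weight by the priors:
  P(flood warning) = 0.02×0.52×0.83 + 0.8236×0.52×0.17 + 0.8726×0.48×0.83 + 0.977068×0.48×0.17
        = 0.008632 + 0.072806 + 0.347644 + 0.079729 = 0.508811
Keeping only the heavy upstream rainfall-present terms gives 0.152535, so
  P(heavy upstream rainfall | flood warning) = 0.152535 / 0.508811 ≈ 0.300

Now also conditioning on dam release=true:
By total probability over both values of heavy upstream rainfall:
  P(flood warning | dam release) = 0.8726×0.83 + 0.977068×0.17
        = 0.724258 + 0.166102 = 0.890360
The terms with heavy upstream rainfall present sum to 0.166102, so
  P(heavy upstream rainfall | flood warning, dam release) = 0.166102 / 0.890360 ≈ 0.187
— dam release explains away the evidence for heavy upstream rainfall.

Pr(heavy upstream rainfall | flood warning) ≈ 0.300; Pr(heavy upstream rainfall | flood warning, dam release) ≈ 0.187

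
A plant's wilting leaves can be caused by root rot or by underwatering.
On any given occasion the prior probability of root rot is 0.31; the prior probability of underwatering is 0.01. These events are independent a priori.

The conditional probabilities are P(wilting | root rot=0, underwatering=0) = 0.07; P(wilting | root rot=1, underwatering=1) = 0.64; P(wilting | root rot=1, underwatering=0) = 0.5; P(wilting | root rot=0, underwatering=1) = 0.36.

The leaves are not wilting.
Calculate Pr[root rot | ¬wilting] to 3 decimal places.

Pr[root rot | ¬wilting] ≈ 0.195

By total probability over the 4 (root rot, underwatering) configurations:
  P(¬wilting) = 0.93*0.69*0.99 + 0.64*0.69*0.01 + 0.5*0.31*0.99 + 0.36*0.31*0.01
        = 0.635283 + 0.004416 + 0.153450 + 0.001116 = 0.794265
The terms with root rot present sum to 0.154566, so
  P(root rot | ¬wilting) = 0.154566 / 0.794265 ≈ 0.195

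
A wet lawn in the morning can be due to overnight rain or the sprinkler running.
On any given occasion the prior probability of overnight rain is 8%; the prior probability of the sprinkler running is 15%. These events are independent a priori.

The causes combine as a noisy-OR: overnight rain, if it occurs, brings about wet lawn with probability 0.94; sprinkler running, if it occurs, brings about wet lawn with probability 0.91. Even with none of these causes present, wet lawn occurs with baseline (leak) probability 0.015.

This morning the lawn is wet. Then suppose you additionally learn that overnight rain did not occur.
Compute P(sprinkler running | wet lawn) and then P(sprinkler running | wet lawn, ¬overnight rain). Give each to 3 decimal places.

P(sprinkler running | wet lawn) ≈ 0.645; P(sprinkler running | wet lawn, ¬overnight rain) ≈ 0.915

Under noisy-OR, P(wet lawn | causes) = 1 − (1−0.015)·∏(1−qᵢ) over the active causes.
Enumerate the 4 (overnight rain, sprinkler running) configurations and weight by the priors:
  P(wet lawn) = 0.015×0.92×0.85 + 0.91135×0.92×0.15 + 0.9409×0.08×0.85 + 0.994681×0.08×0.15
        = 0.011730 + 0.125766 + 0.063981 + 0.011936 = 0.213413
Keeping only the sprinkler running-present terms gives 0.137702, so
  P(sprinkler running | wet lawn) = 0.137702 / 0.213413 ≈ 0.645

Now condition on the additional information:
P(wet lawn | ¬overnight rain) = 0.015·0.85 + 0.91135·0.15 = 0.012750 + 0.136703 = 0.149453
Of this, 0.136703 comes from 0.91135·0.15 (the sprinkler running=true cases).
Hence the posterior is 0.136703/0.149453 ≈ 0.915.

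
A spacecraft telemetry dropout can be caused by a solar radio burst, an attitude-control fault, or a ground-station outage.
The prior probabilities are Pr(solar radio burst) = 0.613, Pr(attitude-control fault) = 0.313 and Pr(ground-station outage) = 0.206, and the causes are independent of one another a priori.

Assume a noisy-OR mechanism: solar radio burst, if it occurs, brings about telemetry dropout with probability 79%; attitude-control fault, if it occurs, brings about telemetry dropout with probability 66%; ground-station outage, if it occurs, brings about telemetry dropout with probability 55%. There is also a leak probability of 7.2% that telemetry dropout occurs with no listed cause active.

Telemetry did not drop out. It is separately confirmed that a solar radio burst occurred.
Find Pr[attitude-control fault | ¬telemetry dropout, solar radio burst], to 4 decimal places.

Pr[attitude-control fault | ¬telemetry dropout, solar radio burst] ≈ 0.1341

Under noisy-OR, P(telemetry dropout | causes) = 1 − (1−0.072)·∏(1−qᵢ) over the active causes.
Sum P(¬telemetry dropout|·) weighted by the priors over the 4 (attitude-control fault, ground-station outage) configurations:
  P(¬telemetry dropout | solar radio burst) = 0.19488×0.687×0.794 + 0.087696×0.687×0.206 + 0.066259×0.313×0.794 + 0.029817×0.313×0.206
        = 0.106303 + 0.012411 + 0.016467 + 0.001923 = 0.137104
The terms with attitude-control fault present sum to 0.018390, so
  P(attitude-control fault | ¬telemetry dropout, solar radio burst) = 0.018390 / 0.137104 ≈ 0.1341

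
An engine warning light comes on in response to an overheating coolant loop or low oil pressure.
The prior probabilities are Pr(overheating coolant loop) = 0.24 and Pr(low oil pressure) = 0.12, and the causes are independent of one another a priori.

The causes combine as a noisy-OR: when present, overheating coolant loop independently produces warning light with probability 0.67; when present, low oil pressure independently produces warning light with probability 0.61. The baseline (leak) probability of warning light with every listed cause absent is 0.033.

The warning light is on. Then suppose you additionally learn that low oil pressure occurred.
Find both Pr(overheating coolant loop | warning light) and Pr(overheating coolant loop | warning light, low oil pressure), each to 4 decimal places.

Under noisy-OR, P(warning light | causes) = 1 − (1−0.033)·∏(1−qᵢ) over the active causes.
For the numerator, keep only overheating coolant loop=true terms: 0.143804 + 0.025216 = 0.169020
Normalizer over all consistent configurations: 0.033×0.76×0.88 + 0.62287×0.76×0.12 + 0.68089×0.24×0.88 + 0.875547×0.24×0.12 = 0.247896
Posterior = 0.169020 / 0.247896 ≈ 0.6818

Now also conditioning on low oil pressure=true:
Weight on overheating coolant loop=true, given the evidence: 0.875547×0.24 = 0.210131
Normalizer over all consistent configurations: 0.62287×0.76 + 0.875547×0.24 = 0.683512
P(overheating coolant loop | warning light, low oil pressure) = 0.210131/0.683512 ≈ 0.3074
The drop from 0.6818 to 0.3074 is the explaining-away (discounting) effect.

Pr(overheating coolant loop | warning light) ≈ 0.6818; Pr(overheating coolant loop | warning light, low oil pressure) ≈ 0.3074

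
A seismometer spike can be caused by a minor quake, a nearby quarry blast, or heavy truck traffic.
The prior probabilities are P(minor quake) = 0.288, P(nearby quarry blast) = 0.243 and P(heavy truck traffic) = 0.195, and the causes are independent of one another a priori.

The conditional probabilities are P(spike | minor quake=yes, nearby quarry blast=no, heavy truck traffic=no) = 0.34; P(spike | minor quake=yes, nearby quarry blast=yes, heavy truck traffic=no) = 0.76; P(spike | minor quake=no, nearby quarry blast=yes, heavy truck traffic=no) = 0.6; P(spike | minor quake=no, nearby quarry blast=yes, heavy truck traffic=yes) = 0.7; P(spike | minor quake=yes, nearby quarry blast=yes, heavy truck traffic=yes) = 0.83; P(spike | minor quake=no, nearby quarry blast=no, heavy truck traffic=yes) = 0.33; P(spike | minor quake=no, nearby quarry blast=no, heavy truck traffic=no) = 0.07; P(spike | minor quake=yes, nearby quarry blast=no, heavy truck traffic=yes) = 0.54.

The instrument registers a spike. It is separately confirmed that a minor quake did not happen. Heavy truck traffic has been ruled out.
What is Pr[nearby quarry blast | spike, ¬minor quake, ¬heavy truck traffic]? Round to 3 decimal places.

Pr[nearby quarry blast | spike, ¬minor quake, ¬heavy truck traffic] ≈ 0.733

For the numerator, keep only nearby quarry blast=true terms: 0.6*0.243 = 0.145800
Denominator P(spike | ¬minor quake, ¬heavy truck traffic): 0.07*0.757 + 0.6*0.243 = 0.198790
Posterior = 0.145800 / 0.198790 ≈ 0.733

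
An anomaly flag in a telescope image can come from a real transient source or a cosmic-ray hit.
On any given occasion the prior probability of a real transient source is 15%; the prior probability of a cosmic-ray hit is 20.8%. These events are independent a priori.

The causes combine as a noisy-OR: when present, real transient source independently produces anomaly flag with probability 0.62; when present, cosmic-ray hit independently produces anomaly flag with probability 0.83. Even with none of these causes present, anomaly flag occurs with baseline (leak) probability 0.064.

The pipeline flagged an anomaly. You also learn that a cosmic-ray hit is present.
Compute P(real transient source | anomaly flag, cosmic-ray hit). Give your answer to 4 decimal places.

Under noisy-OR, P(anomaly flag | causes) = 1 − (1−0.064)·∏(1−qᵢ) over the active causes.
P(anomaly flag | cosmic-ray hit) = 0.84088·0.85 + 0.939534·0.15 = 0.714748 + 0.140930 = 0.855678
Restricting to configurations with real transient source present: 0.939534·0.15 = 0.140930.
P(real transient source | anomaly flag, cosmic-ray hit) = 0.140930 / 0.855678 ≈ 0.1647

P(real transient source | anomaly flag, cosmic-ray hit) ≈ 0.1647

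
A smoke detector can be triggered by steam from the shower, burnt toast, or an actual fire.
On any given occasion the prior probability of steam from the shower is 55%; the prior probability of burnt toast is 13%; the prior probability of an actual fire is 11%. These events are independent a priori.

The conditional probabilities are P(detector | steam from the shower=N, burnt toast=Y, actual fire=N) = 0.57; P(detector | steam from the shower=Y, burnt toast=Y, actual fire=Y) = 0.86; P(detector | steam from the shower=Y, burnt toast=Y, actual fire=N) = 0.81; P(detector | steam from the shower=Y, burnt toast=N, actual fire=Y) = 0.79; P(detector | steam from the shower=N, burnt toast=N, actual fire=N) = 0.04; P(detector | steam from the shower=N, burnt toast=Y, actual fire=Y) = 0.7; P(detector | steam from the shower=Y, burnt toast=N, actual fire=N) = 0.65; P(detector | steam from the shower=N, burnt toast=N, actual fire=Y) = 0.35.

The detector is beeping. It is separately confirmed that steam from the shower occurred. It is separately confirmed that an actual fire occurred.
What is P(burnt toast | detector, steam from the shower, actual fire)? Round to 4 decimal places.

P(burnt toast | detector, steam from the shower, actual fire) ≈ 0.1399

P(detector | steam from the shower, actual fire) = 0.79*0.87 + 0.86*0.13 = 0.687300 + 0.111800 = 0.799100
Of this, 0.111800 comes from 0.86*0.13 (the burnt toast=true cases).
P(burnt toast | detector, steam from the shower, actual fire) = 0.111800 / 0.799100 ≈ 0.1399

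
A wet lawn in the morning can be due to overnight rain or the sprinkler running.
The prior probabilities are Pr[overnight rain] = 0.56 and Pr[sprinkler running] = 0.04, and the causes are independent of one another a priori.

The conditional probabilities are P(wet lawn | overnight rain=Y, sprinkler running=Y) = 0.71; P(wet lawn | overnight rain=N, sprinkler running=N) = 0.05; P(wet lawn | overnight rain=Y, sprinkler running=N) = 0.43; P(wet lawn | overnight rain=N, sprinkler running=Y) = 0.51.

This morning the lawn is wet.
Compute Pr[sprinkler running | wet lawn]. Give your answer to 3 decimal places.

P(wet lawn) = 0.05*0.44*0.96 + 0.51*0.44*0.04 + 0.43*0.56*0.96 + 0.71*0.56*0.04 = 0.021120 + 0.008976 + 0.231168 + 0.015904 = 0.277168
Restricting to configurations with sprinkler running present: 0.008976 + 0.015904 = 0.024880.
So P(sprinkler running | wet lawn) = 0.024880/0.277168 ≈ 0.090.

Pr[sprinkler running | wet lawn] ≈ 0.090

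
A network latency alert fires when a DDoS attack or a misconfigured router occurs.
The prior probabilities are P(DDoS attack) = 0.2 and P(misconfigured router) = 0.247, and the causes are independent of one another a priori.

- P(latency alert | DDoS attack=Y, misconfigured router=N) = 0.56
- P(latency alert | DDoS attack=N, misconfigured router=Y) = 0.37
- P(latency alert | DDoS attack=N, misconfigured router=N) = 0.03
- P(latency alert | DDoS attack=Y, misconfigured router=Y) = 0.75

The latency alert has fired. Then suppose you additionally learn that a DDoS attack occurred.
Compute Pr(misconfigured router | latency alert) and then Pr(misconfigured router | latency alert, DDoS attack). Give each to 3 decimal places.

Pr(misconfigured router | latency alert) ≈ 0.518; Pr(misconfigured router | latency alert, DDoS attack) ≈ 0.305

Enumerate the 4 (DDoS attack, misconfigured router) configurations and weight by the priors:
  P(latency alert) = 0.03·0.8·0.753 + 0.37·0.8·0.247 + 0.56·0.2·0.753 + 0.75·0.2·0.247
        = 0.018072 + 0.073112 + 0.084336 + 0.037050 = 0.212570
The terms with misconfigured router present sum to 0.110162, so
  P(misconfigured router | latency alert) = 0.110162 / 0.212570 ≈ 0.518

With the extra evidence:
By total probability over both values of misconfigured router:
  P(latency alert | DDoS attack) = 0.56*0.753 + 0.75*0.247
        = 0.421680 + 0.185250 = 0.606930
Configurations with misconfigured router contribute 0.185250, so
  P(misconfigured router | latency alert, DDoS attack) = 0.185250 / 0.606930 ≈ 0.305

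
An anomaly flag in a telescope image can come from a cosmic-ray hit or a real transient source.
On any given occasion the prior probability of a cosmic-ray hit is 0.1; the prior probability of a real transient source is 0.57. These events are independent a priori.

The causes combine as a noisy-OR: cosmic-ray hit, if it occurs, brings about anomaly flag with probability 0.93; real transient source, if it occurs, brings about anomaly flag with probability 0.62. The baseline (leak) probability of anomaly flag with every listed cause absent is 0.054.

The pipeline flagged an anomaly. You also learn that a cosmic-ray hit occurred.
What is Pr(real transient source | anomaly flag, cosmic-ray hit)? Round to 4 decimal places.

Under noisy-OR, P(anomaly flag | causes) = 1 − (1−0.054)·∏(1−qᵢ) over the active causes.
By total probability over both values of real transient source:
  P(anomaly flag | cosmic-ray hit) = 0.93378*0.43 + 0.974836*0.57
        = 0.401525 + 0.555657 = 0.957182
Configurations with real transient source contribute 0.555657, so
  P(real transient source | anomaly flag, cosmic-ray hit) = 0.555657 / 0.957182 ≈ 0.5805

Pr(real transient source | anomaly flag, cosmic-ray hit) ≈ 0.5805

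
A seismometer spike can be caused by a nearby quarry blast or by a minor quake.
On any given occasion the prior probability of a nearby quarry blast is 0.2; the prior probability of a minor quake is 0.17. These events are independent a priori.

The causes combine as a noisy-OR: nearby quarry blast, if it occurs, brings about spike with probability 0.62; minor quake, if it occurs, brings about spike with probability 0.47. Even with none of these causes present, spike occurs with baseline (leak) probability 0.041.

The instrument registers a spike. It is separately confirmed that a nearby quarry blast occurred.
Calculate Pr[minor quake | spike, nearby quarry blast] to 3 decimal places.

Pr[minor quake | spike, nearby quarry blast] ≈ 0.206

Under noisy-OR, P(spike | causes) = 1 − (1−0.041)·∏(1−qᵢ) over the active causes.
By total probability over both values of minor quake:
  P(spike | nearby quarry blast) = 0.63558×0.83 + 0.806857×0.17
        = 0.527531 + 0.137166 = 0.664697
Keeping only the minor quake-present terms gives 0.137166, so
  P(minor quake | spike, nearby quarry blast) = 0.137166 / 0.664697 ≈ 0.206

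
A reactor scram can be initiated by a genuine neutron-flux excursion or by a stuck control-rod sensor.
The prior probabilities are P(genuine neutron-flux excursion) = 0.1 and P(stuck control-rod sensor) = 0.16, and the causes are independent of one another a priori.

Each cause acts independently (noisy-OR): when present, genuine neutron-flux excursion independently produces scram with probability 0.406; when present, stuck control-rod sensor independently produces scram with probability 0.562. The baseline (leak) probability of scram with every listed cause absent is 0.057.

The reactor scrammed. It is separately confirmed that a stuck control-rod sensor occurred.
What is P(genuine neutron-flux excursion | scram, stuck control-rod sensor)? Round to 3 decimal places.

Under noisy-OR, P(scram | causes) = 1 − (1−0.057)·∏(1−qᵢ) over the active causes.
P(scram | stuck control-rod sensor) = 0.586966*0.9 + 0.754658*0.1 = 0.528269 + 0.075466 = 0.603735
Restricting to configurations with genuine neutron-flux excursion present: 0.754658*0.1 = 0.075466.
So P(genuine neutron-flux excursion | scram, stuck control-rod sensor) = 0.075466/0.603735 ≈ 0.125.

P(genuine neutron-flux excursion | scram, stuck control-rod sensor) ≈ 0.125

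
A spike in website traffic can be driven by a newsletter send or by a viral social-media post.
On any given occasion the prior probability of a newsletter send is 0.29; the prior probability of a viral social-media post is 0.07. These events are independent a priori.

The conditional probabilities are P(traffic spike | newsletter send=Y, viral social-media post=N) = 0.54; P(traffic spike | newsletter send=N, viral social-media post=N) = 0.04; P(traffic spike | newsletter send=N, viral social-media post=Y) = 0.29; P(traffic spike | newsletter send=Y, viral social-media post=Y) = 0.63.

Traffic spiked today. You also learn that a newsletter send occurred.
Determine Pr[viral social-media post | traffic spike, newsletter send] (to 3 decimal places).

P(traffic spike | newsletter send) = 0.54×0.93 + 0.63×0.07 = 0.502200 + 0.044100 = 0.546300
The viral social-media post-present share is 0.63×0.07 = 0.044100.
P(viral social-media post | traffic spike, newsletter send) = 0.044100 / 0.546300 ≈ 0.081

Pr[viral social-media post | traffic spike, newsletter send] ≈ 0.081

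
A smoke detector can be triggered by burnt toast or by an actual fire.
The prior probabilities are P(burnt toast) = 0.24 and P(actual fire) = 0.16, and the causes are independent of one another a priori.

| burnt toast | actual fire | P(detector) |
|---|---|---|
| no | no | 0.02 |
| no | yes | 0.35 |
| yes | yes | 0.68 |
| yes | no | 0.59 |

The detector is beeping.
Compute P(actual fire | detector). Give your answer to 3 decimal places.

P(actual fire | detector) ≈ 0.343

Numerator (weight on configurations with actual fire): 0.042560 + 0.026112 = 0.068672
The normalizing constant is 0.02·0.76·0.84 + 0.35·0.76·0.16 + 0.59·0.24·0.84 + 0.68·0.24·0.16 = 0.200384
Posterior = 0.068672 / 0.200384 ≈ 0.343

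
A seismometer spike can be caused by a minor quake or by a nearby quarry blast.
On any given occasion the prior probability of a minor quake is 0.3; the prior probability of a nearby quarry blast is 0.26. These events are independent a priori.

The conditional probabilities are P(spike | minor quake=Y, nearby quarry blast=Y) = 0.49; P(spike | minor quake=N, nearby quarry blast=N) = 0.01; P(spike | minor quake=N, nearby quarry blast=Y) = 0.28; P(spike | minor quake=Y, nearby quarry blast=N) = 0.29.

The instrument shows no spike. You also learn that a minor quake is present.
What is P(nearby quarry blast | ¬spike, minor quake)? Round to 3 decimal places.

P(nearby quarry blast | ¬spike, minor quake) ≈ 0.202

Sum P(¬spike|·) weighted by the priors over both values of nearby quarry blast:
  P(¬spike | minor quake) = 0.71×0.74 + 0.51×0.26
        = 0.525400 + 0.132600 = 0.658000
The terms with nearby quarry blast present sum to 0.132600, so
  P(nearby quarry blast | ¬spike, minor quake) = 0.132600 / 0.658000 ≈ 0.202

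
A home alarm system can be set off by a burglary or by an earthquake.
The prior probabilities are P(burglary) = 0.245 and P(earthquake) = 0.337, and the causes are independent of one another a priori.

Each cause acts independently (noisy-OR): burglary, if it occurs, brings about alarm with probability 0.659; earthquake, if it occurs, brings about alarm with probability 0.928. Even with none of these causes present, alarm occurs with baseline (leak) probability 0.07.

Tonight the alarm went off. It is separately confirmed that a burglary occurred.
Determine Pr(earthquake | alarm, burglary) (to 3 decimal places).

Under noisy-OR, P(alarm | causes) = 1 − (1−0.07)·∏(1−qᵢ) over the active causes.
For the numerator, keep only earthquake=true terms: 0.977167*0.337 = 0.329305
The normalizing constant is 0.68287*0.663 + 0.977167*0.337 = 0.782048
P(earthquake | alarm, burglary) = 0.329305/0.782048 ≈ 0.421

Pr(earthquake | alarm, burglary) ≈ 0.421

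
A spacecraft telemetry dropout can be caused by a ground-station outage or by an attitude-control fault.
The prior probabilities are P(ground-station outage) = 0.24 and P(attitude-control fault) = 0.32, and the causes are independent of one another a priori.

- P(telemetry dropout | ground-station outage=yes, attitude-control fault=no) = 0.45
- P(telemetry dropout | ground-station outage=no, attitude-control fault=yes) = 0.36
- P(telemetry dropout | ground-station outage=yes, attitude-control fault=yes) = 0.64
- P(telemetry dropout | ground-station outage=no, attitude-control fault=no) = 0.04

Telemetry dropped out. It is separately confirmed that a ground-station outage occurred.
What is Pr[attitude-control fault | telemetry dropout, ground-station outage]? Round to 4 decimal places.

P(telemetry dropout | ground-station outage) = 0.45*0.68 + 0.64*0.32 = 0.306000 + 0.204800 = 0.510800
The attitude-control fault-present share is 0.64*0.32 = 0.204800.
So P(attitude-control fault | telemetry dropout, ground-station outage) = 0.204800/0.510800 ≈ 0.4009.

Pr[attitude-control fault | telemetry dropout, ground-station outage] ≈ 0.4009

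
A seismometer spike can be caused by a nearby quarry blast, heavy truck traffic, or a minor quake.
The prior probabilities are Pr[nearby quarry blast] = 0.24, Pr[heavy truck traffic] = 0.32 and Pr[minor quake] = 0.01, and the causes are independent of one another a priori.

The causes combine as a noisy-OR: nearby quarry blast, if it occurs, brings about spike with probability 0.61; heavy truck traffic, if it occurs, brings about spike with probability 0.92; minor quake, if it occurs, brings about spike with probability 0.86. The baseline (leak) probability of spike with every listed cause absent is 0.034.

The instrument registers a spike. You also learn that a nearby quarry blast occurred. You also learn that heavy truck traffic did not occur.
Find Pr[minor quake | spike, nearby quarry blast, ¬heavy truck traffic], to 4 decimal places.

Pr[minor quake | spike, nearby quarry blast, ¬heavy truck traffic] ≈ 0.0151

Under noisy-OR, P(spike | causes) = 1 − (1−0.034)·∏(1−qᵢ) over the active causes.
Enumerate both values of minor quake and weight by the priors:
  P(spike | nearby quarry blast, ¬heavy truck traffic) = 0.62326*0.99 + 0.947256*0.01
        = 0.617027 + 0.009473 = 0.626500
Configurations with minor quake contribute 0.009473, so
  P(minor quake | spike, nearby quarry blast, ¬heavy truck traffic) = 0.009473 / 0.626500 ≈ 0.0151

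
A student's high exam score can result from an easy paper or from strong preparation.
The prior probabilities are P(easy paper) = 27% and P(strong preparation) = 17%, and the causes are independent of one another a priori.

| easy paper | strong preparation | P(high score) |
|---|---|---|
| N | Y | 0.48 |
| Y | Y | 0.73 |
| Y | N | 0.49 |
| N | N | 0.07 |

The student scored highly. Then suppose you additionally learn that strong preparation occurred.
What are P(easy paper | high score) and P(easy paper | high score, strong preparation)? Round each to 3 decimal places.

P(easy paper | high score) ≈ 0.584; P(easy paper | high score, strong preparation) ≈ 0.360

P(high score) = 0.07×0.73×0.83 + 0.48×0.73×0.17 + 0.49×0.27×0.83 + 0.73×0.27×0.17 = 0.042413 + 0.059568 + 0.109809 + 0.033507 = 0.245297
Restricting to configurations with easy paper present: 0.109809 + 0.033507 = 0.143316.
P(easy paper | high score) = 0.143316 / 0.245297 ≈ 0.584

Now also conditioning on strong preparation=true:
P(high score | strong preparation) = 0.48×0.73 + 0.73×0.27 = 0.350400 + 0.197100 = 0.547500
Restricting to configurations with easy paper present: 0.73×0.27 = 0.197100.
So P(easy paper | high score, strong preparation) = 0.197100/0.547500 ≈ 0.360.
Conditioning on strong preparation lowers the posterior on easy paper: the classic explaining-away effect in a common-effect structure.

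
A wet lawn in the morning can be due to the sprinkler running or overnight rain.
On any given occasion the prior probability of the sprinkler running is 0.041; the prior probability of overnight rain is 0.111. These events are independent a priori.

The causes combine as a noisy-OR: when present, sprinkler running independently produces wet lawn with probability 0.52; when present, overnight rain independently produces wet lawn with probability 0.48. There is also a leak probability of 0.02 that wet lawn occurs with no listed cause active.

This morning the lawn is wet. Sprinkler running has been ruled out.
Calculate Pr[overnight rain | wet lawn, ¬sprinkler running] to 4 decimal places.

Under noisy-OR, P(wet lawn | causes) = 1 − (1−0.02)·∏(1−qᵢ) over the active causes.
For the numerator, keep only overnight rain=true terms: 0.4904·0.111 = 0.054434
Normalizer over all consistent configurations: 0.02·0.889 + 0.4904·0.111 = 0.072214
Posterior = 0.054434 / 0.072214 ≈ 0.7538

Pr[overnight rain | wet lawn, ¬sprinkler running] ≈ 0.7538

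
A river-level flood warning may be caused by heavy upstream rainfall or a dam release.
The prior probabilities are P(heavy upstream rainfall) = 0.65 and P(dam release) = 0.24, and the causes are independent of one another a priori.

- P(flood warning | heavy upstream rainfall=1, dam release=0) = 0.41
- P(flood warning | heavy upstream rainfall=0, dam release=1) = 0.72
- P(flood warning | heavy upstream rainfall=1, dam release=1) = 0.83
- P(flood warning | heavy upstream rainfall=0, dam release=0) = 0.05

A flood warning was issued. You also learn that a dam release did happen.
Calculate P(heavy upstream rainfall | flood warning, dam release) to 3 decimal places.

By total probability over both values of heavy upstream rainfall:
  P(flood warning | dam release) = 0.72·0.35 + 0.83·0.65
        = 0.252000 + 0.539500 = 0.791500
Keeping only the heavy upstream rainfall-present terms gives 0.539500, so
  P(heavy upstream rainfall | flood warning, dam release) = 0.539500 / 0.791500 ≈ 0.682

P(heavy upstream rainfall | flood warning, dam release) ≈ 0.682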